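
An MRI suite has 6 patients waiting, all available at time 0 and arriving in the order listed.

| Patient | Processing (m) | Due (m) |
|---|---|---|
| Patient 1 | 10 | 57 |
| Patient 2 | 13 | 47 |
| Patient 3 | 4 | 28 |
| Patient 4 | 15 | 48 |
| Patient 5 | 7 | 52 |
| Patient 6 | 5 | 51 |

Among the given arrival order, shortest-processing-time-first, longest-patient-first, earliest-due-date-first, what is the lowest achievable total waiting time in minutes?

FIFO (arrival order): Patient 1 Patient 2 Patient 3 Patient 4 Patient 5 Patient 6.
Patient 1: waits 0, runs 0→10
Patient 2: waits 10, runs 10→23
Patient 3: waits 23, runs 23→27
Patient 4: waits 27, runs 27→42
Patient 5: waits 42, runs 42→49
Patient 6: waits 49, runs 49→54
Sum = 0+10+23+27+42+49 = 151.
SPT (increasing processing time): Patient 3 Patient 6 Patient 5 Patient 1 Patient 2 Patient 4.
Patient 3: waits 0, runs 0→4
Patient 6: waits 4, runs 4→9
Patient 5: waits 9, runs 9→16
Patient 1: waits 16, runs 16→26
Patient 2: waits 26, runs 26→39
Patient 4: waits 39, runs 39→54
Sum = 0+4+9+16+26+39 = 94.
LPT (decreasing processing time): Patient 4 Patient 2 Patient 1 Patient 5 Patient 6 Patient 3.
Patient 4: waits 0, runs 0→15
Patient 2: waits 15, runs 15→28
Patient 1: waits 28, runs 28→38
Patient 5: waits 38, runs 38→45
Patient 6: waits 45, runs 45→50
Patient 3: waits 50, runs 50→54
Sum = 0+15+28+38+45+50 = 176.
EDD (increasing due date): Patient 3 Patient 2 Patient 4 Patient 6 Patient 5 Patient 1.
Patient 3: waits 0, runs 0→4
Patient 2: waits 4, runs 4→17
Patient 4: waits 17, runs 17→32
Patient 6: waits 32, runs 32→37
Patient 5: waits 37, runs 37→44
Patient 1: waits 44, runs 44→54
Sum = 0+4+17+32+37+44 = 134.
FIFO 151, SPT 94, LPT 176, EDD 134 → minimum 94.

94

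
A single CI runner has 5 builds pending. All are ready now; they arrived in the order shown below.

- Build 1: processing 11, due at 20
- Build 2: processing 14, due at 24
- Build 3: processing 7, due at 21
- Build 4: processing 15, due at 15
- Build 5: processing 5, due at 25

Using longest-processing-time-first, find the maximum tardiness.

LPT (decreasing processing time): Build 4 Build 2 Build 1 Build 3 Build 5.
Build 4: 0→15, due 15, tardiness 0
Build 2: 15→29, due 24, tardiness 5
Build 1: 29→40, due 20, tardiness 20
Build 3: 40→47, due 21, tardiness 26
Build 5: 47→52, due 25, tardiness 27
Maximum = 27.

27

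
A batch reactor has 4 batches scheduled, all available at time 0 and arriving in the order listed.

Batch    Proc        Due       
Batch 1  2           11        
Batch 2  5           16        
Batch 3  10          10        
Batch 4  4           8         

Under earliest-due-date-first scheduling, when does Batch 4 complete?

EDD (increasing due date): Batch 4 Batch 3 Batch 1 Batch 2.
Batch 4: 0→4

4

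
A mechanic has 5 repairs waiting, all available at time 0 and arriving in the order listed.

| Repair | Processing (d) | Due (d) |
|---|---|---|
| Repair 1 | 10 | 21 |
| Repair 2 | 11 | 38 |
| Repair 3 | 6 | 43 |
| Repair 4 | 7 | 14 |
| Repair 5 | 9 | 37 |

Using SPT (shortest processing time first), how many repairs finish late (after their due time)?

SPT (increasing processing time): Repair 3 Repair 4 Repair 5 Repair 1 Repair 2.
Repair 3: 0→6, due 43, tardiness 0
Repair 4: 6→13, due 14, tardiness 0
Repair 5: 13→22, due 37, tardiness 0
Repair 1: 22→32, due 21, tardiness 11
Repair 2: 32→43, due 38, tardiness 5
Late repairs: 2.

2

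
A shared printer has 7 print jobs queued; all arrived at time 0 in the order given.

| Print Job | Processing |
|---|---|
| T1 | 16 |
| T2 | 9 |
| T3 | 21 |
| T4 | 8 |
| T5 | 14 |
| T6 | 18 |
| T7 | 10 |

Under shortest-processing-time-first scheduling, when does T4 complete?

8

SPT (increasing processing time): T4 T2 T7 T5 T1 T6 T3.
T4: 0→8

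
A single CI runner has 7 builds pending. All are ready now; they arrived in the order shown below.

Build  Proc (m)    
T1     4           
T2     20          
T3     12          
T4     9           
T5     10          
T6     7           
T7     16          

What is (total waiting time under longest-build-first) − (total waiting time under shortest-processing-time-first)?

138

LPT (decreasing processing time): T2 T7 T3 T5 T4 T6 T1.
T2: waits 0, runs 0→20
T7: waits 20, runs 20→36
T3: waits 36, runs 36→48
T5: waits 48, runs 48→58
T4: waits 58, runs 58→67
T6: waits 67, runs 67→74
T1: waits 74, runs 74→78
Sum = 0+20+36+48+58+67+74 = 303.
SPT (increasing processing time): T1 T6 T4 T5 T3 T7 T2.
T1: waits 0, runs 0→4
T6: waits 4, runs 4→11
T4: waits 11, runs 11→20
T5: waits 20, runs 20→30
T3: waits 30, runs 30→42
T7: waits 42, runs 42→58
T2: waits 58, runs 58→78
Sum = 0+4+11+20+30+42+58 = 165.
Difference = 303 − 165 = 138.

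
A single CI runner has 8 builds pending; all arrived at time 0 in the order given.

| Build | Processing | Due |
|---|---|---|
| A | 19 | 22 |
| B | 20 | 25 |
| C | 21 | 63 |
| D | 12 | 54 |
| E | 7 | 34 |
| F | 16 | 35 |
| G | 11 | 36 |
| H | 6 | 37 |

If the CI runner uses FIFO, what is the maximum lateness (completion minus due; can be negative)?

FIFO (arrival order): A B C D E F G H.
A: 0→19, due 22, lateness -3
B: 19→39, due 25, lateness 14
C: 39→60, due 63, lateness -3
D: 60→72, due 54, lateness 18
E: 72→79, due 34, lateness 45
F: 79→95, due 35, lateness 60
G: 95→106, due 36, lateness 70
H: 106→112, due 37, lateness 75
Maximum = 75.

75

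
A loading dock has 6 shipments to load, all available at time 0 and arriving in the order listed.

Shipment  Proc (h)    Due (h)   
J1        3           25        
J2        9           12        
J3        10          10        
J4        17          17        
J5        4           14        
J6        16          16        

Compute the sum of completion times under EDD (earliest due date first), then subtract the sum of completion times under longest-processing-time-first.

EDD (increasing due date): J3 J2 J5 J6 J4 J1.
J3: 0→10
J2: 10→19
J5: 19→23
J6: 23→39
J4: 39→56
J1: 56→59
Sum = 10+19+23+39+56+59 = 206.
LPT (decreasing processing time): J4 J6 J3 J2 J5 J1.
J4: 0→17
J6: 17→33
J3: 33→43
J2: 43→52
J5: 52→56
J1: 56→59
Sum = 17+33+43+52+56+59 = 260.
Difference = 206 − 260 = -54.

-54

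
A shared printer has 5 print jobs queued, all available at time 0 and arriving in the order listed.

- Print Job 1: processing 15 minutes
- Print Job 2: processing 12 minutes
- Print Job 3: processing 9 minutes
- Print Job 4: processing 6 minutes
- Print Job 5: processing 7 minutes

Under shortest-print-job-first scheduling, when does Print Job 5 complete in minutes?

SPT (increasing processing time): Print Job 4 Print Job 5 Print Job 3 Print Job 2 Print Job 1.
Print Job 4: 0→6
Print Job 5: 6→13

13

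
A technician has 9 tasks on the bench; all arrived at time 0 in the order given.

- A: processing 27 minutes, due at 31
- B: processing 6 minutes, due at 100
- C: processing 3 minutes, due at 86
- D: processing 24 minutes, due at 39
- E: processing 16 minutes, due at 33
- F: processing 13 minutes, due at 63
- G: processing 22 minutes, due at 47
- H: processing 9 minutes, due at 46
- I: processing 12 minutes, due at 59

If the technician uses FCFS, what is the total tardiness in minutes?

FIFO (arrival order): A B C D E F G H I.
A: 0→27, due 31, tardiness 0
B: 27→33, due 100, tardiness 0
C: 33→36, due 86, tardiness 0
D: 36→60, due 39, tardiness 21
E: 60→76, due 33, tardiness 43
F: 76→89, due 63, tardiness 26
G: 89→111, due 47, tardiness 64
H: 111→120, due 46, tardiness 74
I: 120→132, due 59, tardiness 73
Sum = 0+0+0+21+43+26+64+74+73 = 301.

301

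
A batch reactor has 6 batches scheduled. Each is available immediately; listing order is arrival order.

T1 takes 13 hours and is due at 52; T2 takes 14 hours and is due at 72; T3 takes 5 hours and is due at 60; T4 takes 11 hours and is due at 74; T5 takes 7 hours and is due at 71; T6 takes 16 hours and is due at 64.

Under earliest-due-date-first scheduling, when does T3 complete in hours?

18

EDD (increasing due date): T1 T3 T6 T5 T2 T4.
T1: 0→13
T3: 13→18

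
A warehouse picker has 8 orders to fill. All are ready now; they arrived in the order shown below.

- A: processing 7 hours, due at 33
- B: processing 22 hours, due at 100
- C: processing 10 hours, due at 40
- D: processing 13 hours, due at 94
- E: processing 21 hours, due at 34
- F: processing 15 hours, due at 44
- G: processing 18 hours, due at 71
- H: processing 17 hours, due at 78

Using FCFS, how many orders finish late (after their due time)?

FIFO (arrival order): A B C D E F G H.
A: 0→7, due 33, tardiness 0
B: 7→29, due 100, tardiness 0
C: 29→39, due 40, tardiness 0
D: 39→52, due 94, tardiness 0
E: 52→73, due 34, tardiness 39
F: 73→88, due 44, tardiness 44
G: 88→106, due 71, tardiness 35
H: 106→123, due 78, tardiness 45
Late orders: 4.

4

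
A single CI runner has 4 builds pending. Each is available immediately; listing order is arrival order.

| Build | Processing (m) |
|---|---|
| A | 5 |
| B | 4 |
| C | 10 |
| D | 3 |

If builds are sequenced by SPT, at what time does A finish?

12

SPT (increasing processing time): D B A C.
D: 0→3
B: 3→7
A: 7→12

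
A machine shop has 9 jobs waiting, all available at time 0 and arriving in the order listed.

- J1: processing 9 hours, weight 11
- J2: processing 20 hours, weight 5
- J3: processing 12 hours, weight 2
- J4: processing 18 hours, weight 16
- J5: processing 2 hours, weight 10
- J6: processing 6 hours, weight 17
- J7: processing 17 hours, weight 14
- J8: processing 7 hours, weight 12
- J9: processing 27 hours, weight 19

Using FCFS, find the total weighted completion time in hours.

FIFO (arrival order): J1 J2 J3 J4 J5 J6 J7 J8 J9.
J1: finishes 9, weight 11, w·C = 99
J2: finishes 29, weight 5, w·C = 145
J3: finishes 41, weight 2, w·C = 82
J4: finishes 59, weight 16, w·C = 944
J5: finishes 61, weight 10, w·C = 610
J6: finishes 67, weight 17, w·C = 1139
J7: finishes 84, weight 14, w·C = 1176
J8: finishes 91, weight 12, w·C = 1092
J9: finishes 118, weight 19, w·C = 2242
Sum = 99+145+82+944+610+1139+1176+1092+2242 = 7529.

7529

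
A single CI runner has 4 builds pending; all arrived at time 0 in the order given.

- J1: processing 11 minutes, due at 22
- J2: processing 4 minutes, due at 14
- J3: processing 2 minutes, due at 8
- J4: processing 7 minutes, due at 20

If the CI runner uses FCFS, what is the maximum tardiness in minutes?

FIFO (arrival order): J1 J2 J3 J4.
J1: 0→11, due 22, tardiness 0
J2: 11→15, due 14, tardiness 1
J3: 15→17, due 8, tardiness 9
J4: 17→24, due 20, tardiness 4
Maximum = 9.

9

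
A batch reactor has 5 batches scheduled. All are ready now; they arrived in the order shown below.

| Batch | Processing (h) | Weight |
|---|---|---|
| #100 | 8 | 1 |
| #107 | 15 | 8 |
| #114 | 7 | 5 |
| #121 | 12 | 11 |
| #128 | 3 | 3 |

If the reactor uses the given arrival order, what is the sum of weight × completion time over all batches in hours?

FIFO (arrival order): #100 #107 #114 #121 #128.
#100: finishes 8, weight 1, w·C = 8
#107: finishes 23, weight 8, w·C = 184
#114: finishes 30, weight 5, w·C = 150
#121: finishes 42, weight 11, w·C = 462
#128: finishes 45, weight 3, w·C = 135
Sum = 8+184+150+462+135 = 939.

939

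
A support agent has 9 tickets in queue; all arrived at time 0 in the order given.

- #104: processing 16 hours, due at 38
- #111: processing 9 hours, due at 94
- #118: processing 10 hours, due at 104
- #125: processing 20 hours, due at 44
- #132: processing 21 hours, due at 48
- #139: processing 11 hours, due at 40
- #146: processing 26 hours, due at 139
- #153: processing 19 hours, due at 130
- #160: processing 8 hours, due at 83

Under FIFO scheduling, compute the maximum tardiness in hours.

57

FIFO (arrival order): #104 #111 #118 #125 #132 #139 #146 #153 #160.
#104: 0→16, due 38, tardiness 0
#111: 16→25, due 94, tardiness 0
#118: 25→35, due 104, tardiness 0
#125: 35→55, due 44, tardiness 11
#132: 55→76, due 48, tardiness 28
#139: 76→87, due 40, tardiness 47
#146: 87→113, due 139, tardiness 0
#153: 113→132, due 130, tardiness 2
#160: 132→140, due 83, tardiness 57
Maximum = 57.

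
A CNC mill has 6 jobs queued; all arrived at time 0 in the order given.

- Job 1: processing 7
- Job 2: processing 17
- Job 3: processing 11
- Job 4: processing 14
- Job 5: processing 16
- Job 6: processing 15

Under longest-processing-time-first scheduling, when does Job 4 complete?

62

LPT (decreasing processing time): Job 2 Job 5 Job 6 Job 4 Job 3 Job 1.
Job 2: 0→17
Job 5: 17→33
Job 6: 33→48
Job 4: 48→62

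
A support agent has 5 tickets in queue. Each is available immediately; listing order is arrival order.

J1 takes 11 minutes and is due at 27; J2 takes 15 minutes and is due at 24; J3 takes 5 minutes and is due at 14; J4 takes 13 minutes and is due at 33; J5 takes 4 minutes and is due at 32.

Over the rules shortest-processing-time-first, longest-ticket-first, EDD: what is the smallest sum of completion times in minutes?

114

SPT (increasing processing time): J5 J3 J1 J4 J2.
J5: 0→4
J3: 4→9
J1: 9→20
J4: 20→33
J2: 33→48
Sum = 4+9+20+33+48 = 114.
LPT (decreasing processing time): J2 J4 J1 J3 J5.
J2: 0→15
J4: 15→28
J1: 28→39
J3: 39→44
J5: 44→48
Sum = 15+28+39+44+48 = 174.
EDD (increasing due date): J3 J2 J1 J5 J4.
J3: 0→5
J2: 5→20
J1: 20→31
J5: 31→35
J4: 35→48
Sum = 5+20+31+35+48 = 139.
SPT 114, LPT 174, EDD 139 → minimum 114.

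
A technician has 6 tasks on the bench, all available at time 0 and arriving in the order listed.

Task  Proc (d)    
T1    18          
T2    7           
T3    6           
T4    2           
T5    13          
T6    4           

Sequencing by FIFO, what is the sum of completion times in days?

FIFO (arrival order): T1 T2 T3 T4 T5 T6.
T1: 0→18
T2: 18→25
T3: 25→31
T4: 31→33
T5: 33→46
T6: 46→50
Sum = 18+25+31+33+46+50 = 203.

203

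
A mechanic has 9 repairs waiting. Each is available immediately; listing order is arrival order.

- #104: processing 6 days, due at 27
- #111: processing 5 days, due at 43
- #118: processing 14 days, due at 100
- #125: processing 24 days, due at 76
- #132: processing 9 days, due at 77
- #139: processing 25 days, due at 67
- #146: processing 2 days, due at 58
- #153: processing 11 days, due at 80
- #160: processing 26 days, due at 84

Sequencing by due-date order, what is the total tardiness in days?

48

EDD (increasing due date): #104 #111 #146 #139 #125 #132 #153 #160 #118.
#104: 0→6, due 27, tardiness 0
#111: 6→11, due 43, tardiness 0
#146: 11→13, due 58, tardiness 0
#139: 13→38, due 67, tardiness 0
#125: 38→62, due 76, tardiness 0
#132: 62→71, due 77, tardiness 0
#153: 71→82, due 80, tardiness 2
#160: 82→108, due 84, tardiness 24
#118: 108→122, due 100, tardiness 22
Sum = 0+0+0+0+0+0+2+24+22 = 48.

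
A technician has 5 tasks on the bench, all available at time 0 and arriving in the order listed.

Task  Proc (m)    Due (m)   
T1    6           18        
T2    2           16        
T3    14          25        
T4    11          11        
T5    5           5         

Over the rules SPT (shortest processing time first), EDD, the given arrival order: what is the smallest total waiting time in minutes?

46

SPT (increasing processing time): T2 T5 T1 T4 T3.
T2: waits 0, runs 0→2
T5: waits 2, runs 2→7
T1: waits 7, runs 7→13
T4: waits 13, runs 13→24
T3: waits 24, runs 24→38
Sum = 0+2+7+13+24 = 46.
EDD (increasing due date): T5 T4 T2 T1 T3.
T5: waits 0, runs 0→5
T4: waits 5, runs 5→16
T2: waits 16, runs 16→18
T1: waits 18, runs 18→24
T3: waits 24, runs 24→38
Sum = 0+5+16+18+24 = 63.
FIFO (arrival order): T1 T2 T3 T4 T5.
T1: waits 0, runs 0→6
T2: waits 6, runs 6→8
T3: waits 8, runs 8→22
T4: waits 22, runs 22→33
T5: waits 33, runs 33→38
Sum = 0+6+8+22+33 = 69.
SPT 46, EDD 63, FIFO 69 → minimum 46.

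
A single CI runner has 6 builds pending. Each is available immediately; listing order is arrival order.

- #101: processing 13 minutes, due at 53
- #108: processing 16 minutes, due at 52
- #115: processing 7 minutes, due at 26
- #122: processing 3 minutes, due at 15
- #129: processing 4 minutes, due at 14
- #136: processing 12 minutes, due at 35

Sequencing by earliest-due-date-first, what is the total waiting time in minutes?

93

EDD (increasing due date): #129 #122 #115 #136 #108 #101.
#129: waits 0, runs 0→4
#122: waits 4, runs 4→7
#115: waits 7, runs 7→14
#136: waits 14, runs 14→26
#108: waits 26, runs 26→42
#101: waits 42, runs 42→55
Sum = 0+4+7+14+26+42 = 93.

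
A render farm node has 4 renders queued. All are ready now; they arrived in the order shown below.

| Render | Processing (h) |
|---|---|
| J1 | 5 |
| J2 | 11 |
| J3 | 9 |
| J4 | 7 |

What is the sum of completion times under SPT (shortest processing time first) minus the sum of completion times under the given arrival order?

SPT (increasing processing time): J1 J4 J3 J2.
J1: 0→5
J4: 5→12
J3: 12→21
J2: 21→32
Sum = 5+12+21+32 = 70.
FIFO (arrival order): J1 J2 J3 J4.
J1: 0→5
J2: 5→16
J3: 16→25
J4: 25→32
Sum = 5+16+25+32 = 78.
Difference = 70 − 78 = -8.

-8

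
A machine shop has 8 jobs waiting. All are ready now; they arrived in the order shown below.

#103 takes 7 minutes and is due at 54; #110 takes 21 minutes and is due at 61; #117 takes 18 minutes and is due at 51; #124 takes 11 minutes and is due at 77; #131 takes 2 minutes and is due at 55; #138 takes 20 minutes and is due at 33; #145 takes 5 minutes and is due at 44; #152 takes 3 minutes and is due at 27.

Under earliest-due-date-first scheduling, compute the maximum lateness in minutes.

EDD (increasing due date): #152 #138 #145 #117 #103 #131 #110 #124.
#152: 0→3, due 27, lateness -24
#138: 3→23, due 33, lateness -10
#145: 23→28, due 44, lateness -16
#117: 28→46, due 51, lateness -5
#103: 46→53, due 54, lateness -1
#131: 53→55, due 55, lateness 0
#110: 55→76, due 61, lateness 15
#124: 76→87, due 77, lateness 10
Maximum = 15.

15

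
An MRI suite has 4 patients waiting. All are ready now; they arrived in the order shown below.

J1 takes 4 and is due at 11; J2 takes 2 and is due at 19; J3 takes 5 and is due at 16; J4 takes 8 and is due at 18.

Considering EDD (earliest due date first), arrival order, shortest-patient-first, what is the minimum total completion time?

38

EDD (increasing due date): J1 J3 J4 J2.
J1: 0→4
J3: 4→9
J4: 9→17
J2: 17→19
Sum = 4+9+17+19 = 49.
FIFO (arrival order): J1 J2 J3 J4.
J1: 0→4
J2: 4→6
J3: 6→11
J4: 11→19
Sum = 4+6+11+19 = 40.
SPT (increasing processing time): J2 J1 J3 J4.
J2: 0→2
J1: 2→6
J3: 6→11
J4: 11→19
Sum = 2+6+11+19 = 38.
EDD 49, FIFO 40, SPT 38 → minimum 38.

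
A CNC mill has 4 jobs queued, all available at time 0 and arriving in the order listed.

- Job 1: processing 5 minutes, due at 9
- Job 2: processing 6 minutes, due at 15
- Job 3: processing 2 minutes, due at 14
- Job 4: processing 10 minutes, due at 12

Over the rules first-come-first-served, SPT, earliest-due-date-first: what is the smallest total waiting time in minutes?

FIFO (arrival order): Job 1 Job 2 Job 3 Job 4.
Job 1: waits 0, runs 0→5
Job 2: waits 5, runs 5→11
Job 3: waits 11, runs 11→13
Job 4: waits 13, runs 13→23
Sum = 0+5+11+13 = 29.
SPT (increasing processing time): Job 3 Job 1 Job 2 Job 4.
Job 3: waits 0, runs 0→2
Job 1: waits 2, runs 2→7
Job 2: waits 7, runs 7→13
Job 4: waits 13, runs 13→23
Sum = 0+2+7+13 = 22.
EDD (increasing due date): Job 1 Job 4 Job 3 Job 2.
Job 1: waits 0, runs 0→5
Job 4: waits 5, runs 5→15
Job 3: waits 15, runs 15→17
Job 2: waits 17, runs 17→23
Sum = 0+5+15+17 = 37.
FIFO 29, SPT 22, EDD 37 → minimum 22.

22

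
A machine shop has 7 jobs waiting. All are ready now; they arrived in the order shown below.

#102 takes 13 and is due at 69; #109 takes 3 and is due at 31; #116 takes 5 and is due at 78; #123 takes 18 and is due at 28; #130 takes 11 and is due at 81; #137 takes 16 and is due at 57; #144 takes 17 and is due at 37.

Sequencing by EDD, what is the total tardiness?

3

EDD (increasing due date): #123 #109 #144 #137 #102 #116 #130.
#123: 0→18, due 28, tardiness 0
#109: 18→21, due 31, tardiness 0
#144: 21→38, due 37, tardiness 1
#137: 38→54, due 57, tardiness 0
#102: 54→67, due 69, tardiness 0
#116: 67→72, due 78, tardiness 0
#130: 72→83, due 81, tardiness 2
Sum = 0+0+1+0+0+0+2 = 3.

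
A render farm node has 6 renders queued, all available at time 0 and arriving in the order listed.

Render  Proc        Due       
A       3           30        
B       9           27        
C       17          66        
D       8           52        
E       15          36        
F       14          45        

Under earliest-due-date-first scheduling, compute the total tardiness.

0

EDD (increasing due date): B A E F D C.
B: 0→9, due 27, tardiness 0
A: 9→12, due 30, tardiness 0
E: 12→27, due 36, tardiness 0
F: 27→41, due 45, tardiness 0
D: 41→49, due 52, tardiness 0
C: 49→66, due 66, tardiness 0
Sum = 0+0+0+0+0+0 = 0.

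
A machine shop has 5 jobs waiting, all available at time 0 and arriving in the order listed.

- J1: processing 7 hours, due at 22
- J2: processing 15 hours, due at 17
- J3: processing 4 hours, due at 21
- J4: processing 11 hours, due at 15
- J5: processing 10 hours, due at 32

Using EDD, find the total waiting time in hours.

EDD (increasing due date): J4 J2 J3 J1 J5.
J4: waits 0, runs 0→11
J2: waits 11, runs 11→26
J3: waits 26, runs 26→30
J1: waits 30, runs 30→37
J5: waits 37, runs 37→47
Sum = 0+11+26+30+37 = 104.

104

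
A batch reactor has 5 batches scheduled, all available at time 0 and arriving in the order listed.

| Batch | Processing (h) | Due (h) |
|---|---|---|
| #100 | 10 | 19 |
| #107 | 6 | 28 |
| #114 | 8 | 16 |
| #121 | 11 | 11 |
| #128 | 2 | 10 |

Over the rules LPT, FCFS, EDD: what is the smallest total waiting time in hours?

LPT (decreasing processing time): #121 #100 #114 #107 #128.
#121: waits 0, runs 0→11
#100: waits 11, runs 11→21
#114: waits 21, runs 21→29
#107: waits 29, runs 29→35
#128: waits 35, runs 35→37
Sum = 0+11+21+29+35 = 96.
FIFO (arrival order): #100 #107 #114 #121 #128.
#100: waits 0, runs 0→10
#107: waits 10, runs 10→16
#114: waits 16, runs 16→24
#121: waits 24, runs 24→35
#128: waits 35, runs 35→37
Sum = 0+10+16+24+35 = 85.
EDD (increasing due date): #128 #121 #114 #100 #107.
#128: waits 0, runs 0→2
#121: waits 2, runs 2→13
#114: waits 13, runs 13→21
#100: waits 21, runs 21→31
#107: waits 31, runs 31→37
Sum = 0+2+13+21+31 = 67.
LPT 96, FIFO 85, EDD 67 → minimum 67.

67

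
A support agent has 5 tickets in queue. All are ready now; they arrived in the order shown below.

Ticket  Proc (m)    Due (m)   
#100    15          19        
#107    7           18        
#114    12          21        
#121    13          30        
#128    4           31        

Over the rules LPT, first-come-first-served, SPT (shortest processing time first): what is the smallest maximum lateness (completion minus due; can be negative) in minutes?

LPT (decreasing processing time): #100 #121 #114 #107 #128.
#100: 0→15, due 19, lateness -4
#121: 15→28, due 30, lateness -2
#114: 28→40, due 21, lateness 19
#107: 40→47, due 18, lateness 29
#128: 47→51, due 31, lateness 20
Maximum = 29.
FIFO (arrival order): #100 #107 #114 #121 #128.
#100: 0→15, due 19, lateness -4
#107: 15→22, due 18, lateness 4
#114: 22→34, due 21, lateness 13
#121: 34→47, due 30, lateness 17
#128: 47→51, due 31, lateness 20
Maximum = 20.
SPT (increasing processing time): #128 #107 #114 #121 #100.
#128: 0→4, due 31, lateness -27
#107: 4→11, due 18, lateness -7
#114: 11→23, due 21, lateness 2
#121: 23→36, due 30, lateness 6
#100: 36→51, due 19, lateness 32
Maximum = 32.
LPT 29, FIFO 20, SPT 32 → minimum 20.

20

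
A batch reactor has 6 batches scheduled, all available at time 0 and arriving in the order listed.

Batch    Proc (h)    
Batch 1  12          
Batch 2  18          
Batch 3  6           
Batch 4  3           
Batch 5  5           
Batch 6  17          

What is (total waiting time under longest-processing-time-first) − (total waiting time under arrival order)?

LPT (decreasing processing time): Batch 2 Batch 6 Batch 1 Batch 3 Batch 5 Batch 4.
Batch 2: waits 0, runs 0→18
Batch 6: waits 18, runs 18→35
Batch 1: waits 35, runs 35→47
Batch 3: waits 47, runs 47→53
Batch 5: waits 53, runs 53→58
Batch 4: waits 58, runs 58→61
Sum = 0+18+35+47+53+58 = 211.
FIFO (arrival order): Batch 1 Batch 2 Batch 3 Batch 4 Batch 5 Batch 6.
Batch 1: waits 0, runs 0→12
Batch 2: waits 12, runs 12→30
Batch 3: waits 30, runs 30→36
Batch 4: waits 36, runs 36→39
Batch 5: waits 39, runs 39→44
Batch 6: waits 44, runs 44→61
Sum = 0+12+30+36+39+44 = 161.
Difference = 211 − 161 = 50.

50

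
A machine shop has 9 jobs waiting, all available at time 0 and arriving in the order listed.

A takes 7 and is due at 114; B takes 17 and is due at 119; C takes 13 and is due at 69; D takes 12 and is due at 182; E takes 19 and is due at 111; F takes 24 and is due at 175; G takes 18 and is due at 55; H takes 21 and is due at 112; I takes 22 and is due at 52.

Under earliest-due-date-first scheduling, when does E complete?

EDD (increasing due date): I G C E H A B F D.
I: 0→22
G: 22→40
C: 40→53
E: 53→72

72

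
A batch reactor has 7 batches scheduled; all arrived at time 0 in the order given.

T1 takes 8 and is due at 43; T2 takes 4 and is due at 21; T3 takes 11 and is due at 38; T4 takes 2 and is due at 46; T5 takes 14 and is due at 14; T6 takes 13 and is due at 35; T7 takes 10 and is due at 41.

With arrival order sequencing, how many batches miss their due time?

FIFO (arrival order): T1 T2 T3 T4 T5 T6 T7.
T1: 0→8, due 43, tardiness 0
T2: 8→12, due 21, tardiness 0
T3: 12→23, due 38, tardiness 0
T4: 23→25, due 46, tardiness 0
T5: 25→39, due 14, tardiness 25
T6: 39→52, due 35, tardiness 17
T7: 52→62, due 41, tardiness 21
Late batches: 3.

3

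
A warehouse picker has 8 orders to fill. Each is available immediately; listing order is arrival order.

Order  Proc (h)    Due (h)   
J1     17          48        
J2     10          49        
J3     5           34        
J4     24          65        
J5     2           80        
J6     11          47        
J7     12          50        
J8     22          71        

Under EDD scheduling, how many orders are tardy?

4

EDD (increasing due date): J3 J6 J1 J2 J7 J4 J8 J5.
J3: 0→5, due 34, tardiness 0
J6: 5→16, due 47, tardiness 0
J1: 16→33, due 48, tardiness 0
J2: 33→43, due 49, tardiness 0
J7: 43→55, due 50, tardiness 5
J4: 55→79, due 65, tardiness 14
J8: 79→101, due 71, tardiness 30
J5: 101→103, due 80, tardiness 23
Late orders: 4.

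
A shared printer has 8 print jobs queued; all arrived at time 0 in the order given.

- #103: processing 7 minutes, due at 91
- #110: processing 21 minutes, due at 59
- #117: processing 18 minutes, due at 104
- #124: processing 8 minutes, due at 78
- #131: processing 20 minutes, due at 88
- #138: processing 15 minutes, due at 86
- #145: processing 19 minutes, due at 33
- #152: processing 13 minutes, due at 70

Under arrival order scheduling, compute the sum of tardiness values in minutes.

FIFO (arrival order): #103 #110 #117 #124 #131 #138 #145 #152.
#103: 0→7, due 91, tardiness 0
#110: 7→28, due 59, tardiness 0
#117: 28→46, due 104, tardiness 0
#124: 46→54, due 78, tardiness 0
#131: 54→74, due 88, tardiness 0
#138: 74→89, due 86, tardiness 3
#145: 89→108, due 33, tardiness 75
#152: 108→121, due 70, tardiness 51
Sum = 0+0+0+0+0+3+75+51 = 129.

129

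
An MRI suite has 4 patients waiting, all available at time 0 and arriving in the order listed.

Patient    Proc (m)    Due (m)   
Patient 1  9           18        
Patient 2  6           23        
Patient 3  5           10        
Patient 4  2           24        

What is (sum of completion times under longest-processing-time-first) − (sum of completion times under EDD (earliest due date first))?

5

LPT (decreasing processing time): Patient 1 Patient 2 Patient 3 Patient 4.
Patient 1: 0→9
Patient 2: 9→15
Patient 3: 15→20
Patient 4: 20→22
Sum = 9+15+20+22 = 66.
EDD (increasing due date): Patient 3 Patient 1 Patient 2 Patient 4.
Patient 3: 0→5
Patient 1: 5→14
Patient 2: 14→20
Patient 4: 20→22
Sum = 5+14+20+22 = 61.
Difference = 66 − 61 = 5.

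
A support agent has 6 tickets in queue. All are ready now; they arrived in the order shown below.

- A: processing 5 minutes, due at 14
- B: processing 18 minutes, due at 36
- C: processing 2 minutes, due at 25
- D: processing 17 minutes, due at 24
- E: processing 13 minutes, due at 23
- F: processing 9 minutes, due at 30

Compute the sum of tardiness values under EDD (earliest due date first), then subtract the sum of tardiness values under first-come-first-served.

-17

EDD (increasing due date): A E D C F B.
A: 0→5, due 14, tardiness 0
E: 5→18, due 23, tardiness 0
D: 18→35, due 24, tardiness 11
C: 35→37, due 25, tardiness 12
F: 37→46, due 30, tardiness 16
B: 46→64, due 36, tardiness 28
Sum = 0+0+11+12+16+28 = 67.
FIFO (arrival order): A B C D E F.
A: 0→5, due 14, tardiness 0
B: 5→23, due 36, tardiness 0
C: 23→25, due 25, tardiness 0
D: 25→42, due 24, tardiness 18
E: 42→55, due 23, tardiness 32
F: 55→64, due 30, tardiness 34
Sum = 0+0+0+18+32+34 = 84.
Difference = 67 − 84 = -17.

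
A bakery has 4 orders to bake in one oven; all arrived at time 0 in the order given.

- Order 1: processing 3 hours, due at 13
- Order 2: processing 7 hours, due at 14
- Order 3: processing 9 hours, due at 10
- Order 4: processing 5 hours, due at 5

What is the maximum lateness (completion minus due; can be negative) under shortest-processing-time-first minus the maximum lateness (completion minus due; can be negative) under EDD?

SPT (increasing processing time): Order 1 Order 4 Order 2 Order 3.
Order 1: 0→3, due 13, lateness -10
Order 4: 3→8, due 5, lateness 3
Order 2: 8→15, due 14, lateness 1
Order 3: 15→24, due 10, lateness 14
Maximum = 14.
EDD (increasing due date): Order 4 Order 3 Order 1 Order 2.
Order 4: 0→5, due 5, lateness 0
Order 3: 5→14, due 10, lateness 4
Order 1: 14→17, due 13, lateness 4
Order 2: 17→24, due 14, lateness 10
Maximum = 10.
Difference = 14 − 10 = 4.

4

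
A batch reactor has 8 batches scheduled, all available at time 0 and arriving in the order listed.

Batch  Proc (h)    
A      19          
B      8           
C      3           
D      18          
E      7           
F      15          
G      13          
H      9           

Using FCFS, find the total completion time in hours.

FIFO (arrival order): A B C D E F G H.
A: 0→19
B: 19→27
C: 27→30
D: 30→48
E: 48→55
F: 55→70
G: 70→83
H: 83→92
Sum = 19+27+30+48+55+70+83+92 = 424.

424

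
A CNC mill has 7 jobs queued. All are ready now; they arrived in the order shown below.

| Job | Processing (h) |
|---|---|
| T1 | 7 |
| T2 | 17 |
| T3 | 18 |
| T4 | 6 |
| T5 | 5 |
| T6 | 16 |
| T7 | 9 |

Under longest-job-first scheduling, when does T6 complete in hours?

LPT (decreasing processing time): T3 T2 T6 T7 T1 T4 T5.
T3: 0→18
T2: 18→35
T6: 35→51

51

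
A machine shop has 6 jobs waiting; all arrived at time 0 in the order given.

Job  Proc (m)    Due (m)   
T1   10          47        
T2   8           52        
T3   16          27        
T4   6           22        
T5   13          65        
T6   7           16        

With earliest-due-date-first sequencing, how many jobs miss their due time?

EDD (increasing due date): T6 T4 T3 T1 T2 T5.
T6: 0→7, due 16, tardiness 0
T4: 7→13, due 22, tardiness 0
T3: 13→29, due 27, tardiness 2
T1: 29→39, due 47, tardiness 0
T2: 39→47, due 52, tardiness 0
T5: 47→60, due 65, tardiness 0
Late jobs: 1.

1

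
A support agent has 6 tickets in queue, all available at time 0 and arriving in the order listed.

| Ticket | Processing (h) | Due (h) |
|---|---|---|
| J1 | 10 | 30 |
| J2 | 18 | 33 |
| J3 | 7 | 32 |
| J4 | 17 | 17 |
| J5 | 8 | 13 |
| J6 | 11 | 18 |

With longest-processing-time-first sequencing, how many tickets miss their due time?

5

LPT (decreasing processing time): J2 J4 J6 J1 J5 J3.
J2: 0→18, due 33, tardiness 0
J4: 18→35, due 17, tardiness 18
J6: 35→46, due 18, tardiness 28
J1: 46→56, due 30, tardiness 26
J5: 56→64, due 13, tardiness 51
J3: 64→71, due 32, tardiness 39
Late tickets: 5.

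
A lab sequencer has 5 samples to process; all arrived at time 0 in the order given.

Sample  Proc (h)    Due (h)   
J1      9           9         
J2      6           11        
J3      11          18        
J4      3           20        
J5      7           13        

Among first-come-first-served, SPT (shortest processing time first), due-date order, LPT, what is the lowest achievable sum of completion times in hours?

FIFO (arrival order): J1 J2 J3 J4 J5.
J1: 0→9
J2: 9→15
J3: 15→26
J4: 26→29
J5: 29→36
Sum = 9+15+26+29+36 = 115.
SPT (increasing processing time): J4 J2 J5 J1 J3.
J4: 0→3
J2: 3→9
J5: 9→16
J1: 16→25
J3: 25→36
Sum = 3+9+16+25+36 = 89.
EDD (increasing due date): J1 J2 J5 J3 J4.
J1: 0→9
J2: 9→15
J5: 15→22
J3: 22→33
J4: 33→36
Sum = 9+15+22+33+36 = 115.
LPT (decreasing processing time): J3 J1 J5 J2 J4.
J3: 0→11
J1: 11→20
J5: 20→27
J2: 27→33
J4: 33→36
Sum = 11+20+27+33+36 = 127.
FIFO 115, SPT 89, EDD 115, LPT 127 → minimum 89.

89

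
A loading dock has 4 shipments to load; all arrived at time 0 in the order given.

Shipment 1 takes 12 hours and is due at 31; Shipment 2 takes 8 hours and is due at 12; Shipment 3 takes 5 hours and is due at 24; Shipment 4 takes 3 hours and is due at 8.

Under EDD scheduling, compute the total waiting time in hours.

30

EDD (increasing due date): Shipment 4 Shipment 2 Shipment 3 Shipment 1.
Shipment 4: waits 0, runs 0→3
Shipment 2: waits 3, runs 3→11
Shipment 3: waits 11, runs 11→16
Shipment 1: waits 16, runs 16→28
Sum = 0+3+11+16 = 30.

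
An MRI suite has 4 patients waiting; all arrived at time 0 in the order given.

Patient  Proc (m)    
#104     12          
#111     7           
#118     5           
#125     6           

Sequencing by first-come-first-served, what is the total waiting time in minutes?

55

FIFO (arrival order): #104 #111 #118 #125.
#104: waits 0, runs 0→12
#111: waits 12, runs 12→19
#118: waits 19, runs 19→24
#125: waits 24, runs 24→30
Sum = 0+12+19+24 = 55.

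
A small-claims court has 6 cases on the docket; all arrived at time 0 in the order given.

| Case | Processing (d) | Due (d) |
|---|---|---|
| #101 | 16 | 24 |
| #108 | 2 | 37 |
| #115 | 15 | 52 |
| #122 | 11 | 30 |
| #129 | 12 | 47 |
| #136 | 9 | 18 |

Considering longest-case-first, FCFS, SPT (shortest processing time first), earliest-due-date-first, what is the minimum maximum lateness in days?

13

LPT (decreasing processing time): #101 #115 #129 #122 #136 #108.
#101: 0→16, due 24, lateness -8
#115: 16→31, due 52, lateness -21
#129: 31→43, due 47, lateness -4
#122: 43→54, due 30, lateness 24
#136: 54→63, due 18, lateness 45
#108: 63→65, due 37, lateness 28
Maximum = 45.
FIFO (arrival order): #101 #108 #115 #122 #129 #136.
#101: 0→16, due 24, lateness -8
#108: 16→18, due 37, lateness -19
#115: 18→33, due 52, lateness -19
#122: 33→44, due 30, lateness 14
#129: 44→56, due 47, lateness 9
#136: 56→65, due 18, lateness 47
Maximum = 47.
SPT (increasing processing time): #108 #136 #122 #129 #115 #101.
#108: 0→2, due 37, lateness -35
#136: 2→11, due 18, lateness -7
#122: 11→22, due 30, lateness -8
#129: 22→34, due 47, lateness -13
#115: 34→49, due 52, lateness -3
#101: 49→65, due 24, lateness 41
Maximum = 41.
EDD (increasing due date): #136 #101 #122 #108 #129 #115.
#136: 0→9, due 18, lateness -9
#101: 9→25, due 24, lateness 1
#122: 25→36, due 30, lateness 6
#108: 36→38, due 37, lateness 1
#129: 38→50, due 47, lateness 3
#115: 50→65, due 52, lateness 13
Maximum = 13.
LPT 45, FIFO 47, SPT 41, EDD 13 → minimum 13.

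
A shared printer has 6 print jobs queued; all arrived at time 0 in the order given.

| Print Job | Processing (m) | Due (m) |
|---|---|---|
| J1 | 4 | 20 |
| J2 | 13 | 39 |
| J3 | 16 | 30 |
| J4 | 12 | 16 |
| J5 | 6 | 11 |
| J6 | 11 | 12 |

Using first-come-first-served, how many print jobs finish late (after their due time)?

4

FIFO (arrival order): J1 J2 J3 J4 J5 J6.
J1: 0→4, due 20, tardiness 0
J2: 4→17, due 39, tardiness 0
J3: 17→33, due 30, tardiness 3
J4: 33→45, due 16, tardiness 29
J5: 45→51, due 11, tardiness 40
J6: 51→62, due 12, tardiness 50
Late print jobs: 4.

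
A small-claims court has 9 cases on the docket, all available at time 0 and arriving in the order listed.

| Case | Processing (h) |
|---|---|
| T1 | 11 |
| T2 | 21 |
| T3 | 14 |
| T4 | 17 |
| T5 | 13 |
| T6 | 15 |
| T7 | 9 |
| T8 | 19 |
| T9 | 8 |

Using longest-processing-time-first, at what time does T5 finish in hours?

LPT (decreasing processing time): T2 T8 T4 T6 T3 T5 T1 T7 T9.
T2: 0→21
T8: 21→40
T4: 40→57
T6: 57→72
T3: 72→86
T5: 86→99

99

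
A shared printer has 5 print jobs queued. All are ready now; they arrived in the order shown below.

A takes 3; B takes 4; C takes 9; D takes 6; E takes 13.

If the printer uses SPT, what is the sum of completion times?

SPT (increasing processing time): A B D C E.
A: 0→3
B: 3→7
D: 7→13
C: 13→22
E: 22→35
Sum = 3+7+13+22+35 = 80.

80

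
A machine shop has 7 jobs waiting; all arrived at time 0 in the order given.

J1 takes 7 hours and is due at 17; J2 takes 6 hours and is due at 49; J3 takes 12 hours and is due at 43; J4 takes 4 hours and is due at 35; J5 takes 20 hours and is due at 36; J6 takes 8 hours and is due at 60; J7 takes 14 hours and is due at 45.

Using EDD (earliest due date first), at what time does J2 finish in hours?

EDD (increasing due date): J1 J4 J5 J3 J7 J2 J6.
J1: 0→7
J4: 7→11
J5: 11→31
J3: 31→43
J7: 43→57
J2: 57→63

63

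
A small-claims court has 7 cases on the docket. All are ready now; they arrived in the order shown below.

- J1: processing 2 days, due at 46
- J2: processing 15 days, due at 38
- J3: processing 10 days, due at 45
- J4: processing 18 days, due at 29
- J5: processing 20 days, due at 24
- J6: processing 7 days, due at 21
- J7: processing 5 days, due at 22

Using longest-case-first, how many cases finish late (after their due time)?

LPT (decreasing processing time): J5 J4 J2 J3 J6 J7 J1.
J5: 0→20, due 24, tardiness 0
J4: 20→38, due 29, tardiness 9
J2: 38→53, due 38, tardiness 15
J3: 53→63, due 45, tardiness 18
J6: 63→70, due 21, tardiness 49
J7: 70→75, due 22, tardiness 53
J1: 75→77, due 46, tardiness 31
Late cases: 6.

6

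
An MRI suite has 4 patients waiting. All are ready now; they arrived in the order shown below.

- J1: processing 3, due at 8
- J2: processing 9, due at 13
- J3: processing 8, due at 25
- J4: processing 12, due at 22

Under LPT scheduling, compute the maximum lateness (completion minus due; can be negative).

LPT (decreasing processing time): J4 J2 J3 J1.
J4: 0→12, due 22, lateness -10
J2: 12→21, due 13, lateness 8
J3: 21→29, due 25, lateness 4
J1: 29→32, due 8, lateness 24
Maximum = 24.

24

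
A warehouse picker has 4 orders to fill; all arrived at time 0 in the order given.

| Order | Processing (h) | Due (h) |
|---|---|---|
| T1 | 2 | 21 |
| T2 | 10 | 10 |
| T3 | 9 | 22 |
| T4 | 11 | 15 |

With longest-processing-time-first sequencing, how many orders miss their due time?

3

LPT (decreasing processing time): T4 T2 T3 T1.
T4: 0→11, due 15, tardiness 0
T2: 11→21, due 10, tardiness 11
T3: 21→30, due 22, tardiness 8
T1: 30→32, due 21, tardiness 11
Late orders: 3.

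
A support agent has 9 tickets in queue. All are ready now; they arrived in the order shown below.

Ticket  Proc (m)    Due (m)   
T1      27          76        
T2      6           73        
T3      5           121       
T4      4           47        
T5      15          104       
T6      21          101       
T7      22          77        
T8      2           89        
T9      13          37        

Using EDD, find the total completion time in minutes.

EDD (increasing due date): T9 T4 T2 T1 T7 T8 T6 T5 T3.
T9: 0→13
T4: 13→17
T2: 17→23
T1: 23→50
T7: 50→72
T8: 72→74
T6: 74→95
T5: 95→110
T3: 110→115
Sum = 13+17+23+50+72+74+95+110+115 = 569.

569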